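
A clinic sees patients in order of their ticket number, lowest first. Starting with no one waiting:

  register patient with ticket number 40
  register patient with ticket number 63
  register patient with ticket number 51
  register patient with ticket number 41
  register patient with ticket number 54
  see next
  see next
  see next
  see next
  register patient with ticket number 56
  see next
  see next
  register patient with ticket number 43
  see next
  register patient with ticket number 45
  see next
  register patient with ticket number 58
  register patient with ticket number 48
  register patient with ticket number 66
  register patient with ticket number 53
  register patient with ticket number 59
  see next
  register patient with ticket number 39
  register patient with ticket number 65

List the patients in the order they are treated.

40, 41, 51, 54, 56, 63, 43, 45, 48

insert 40 → {40}
insert 63 → {40, 63}
insert 51 → {40, 51, 63}
insert 41 → {40, 41, 51, 63}
insert 54 → {40, 41, 51, 54, 63}
see next → 40; now {41, 51, 54, 63}
see next → 41; now {51, 54, 63}
see next → 51; now {54, 63}
see next → 54; now {63}
insert 56 → {56, 63}
see next → 56; now {63}
see next → 63; now {}
insert 43 → {43}
see next → 43; now {}
insert 45 → {45}
see next → 45; now {}
insert 58 → {58}
insert 48 → {48, 58}
insert 66 → {48, 58, 66}
insert 53 → {48, 53, 58, 66}
insert 59 → {48, 53, 58, 59, 66}
see next → 48; now {53, 58, 59, 66}
insert 39 → {39, 53, 58, 59, 66}
insert 65 → {39, 53, 58, 59, 65, 66}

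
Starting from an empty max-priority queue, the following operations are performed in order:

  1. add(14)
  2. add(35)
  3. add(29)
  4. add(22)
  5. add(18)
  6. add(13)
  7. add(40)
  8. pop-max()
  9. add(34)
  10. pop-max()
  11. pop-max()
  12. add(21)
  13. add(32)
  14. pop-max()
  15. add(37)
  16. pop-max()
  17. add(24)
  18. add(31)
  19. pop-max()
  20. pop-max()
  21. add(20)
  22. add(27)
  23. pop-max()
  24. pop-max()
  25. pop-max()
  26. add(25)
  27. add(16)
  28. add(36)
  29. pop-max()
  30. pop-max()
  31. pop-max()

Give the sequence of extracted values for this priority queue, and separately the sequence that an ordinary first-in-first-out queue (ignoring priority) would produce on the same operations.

priority queue: [40, 35, 34, 32, 37, 31, 29, 27, 24, 22, 36, 25, 21]; FIFO queue: 14 → 35 → 29 → 22 → 18 → 13 → 40 → 34 → 21 → 32 → 37 → 24 → 31

insert 14 → {14}
insert 35 → {35, 14}
insert 29 → {35, 29, 14}
insert 22 → {35, 29, 22, 14}
insert 18 → {35, 29, 22, 18, 14}
insert 13 → {35, 29, 22, 18, 14, 13}
insert 40 → {40, 35, 29, 22, 18, 14, 13}
pop-max → 40; now {35, 29, 22, 18, 14, 13}
insert 34 → {35, 34, 29, 22, 18, 14, 13}
pop-max → 35; now {34, 29, 22, 18, 14, 13}
pop-max → 34; now {29, 22, 18, 14, 13}
insert 21 → {29, 22, 21, 18, 14, 13}
insert 32 → {32, 29, 22, 21, 18, 14, 13}
pop-max → 32; now {29, 22, 21, 18, 14, 13}
insert 37 → {37, 29, 22, 21, 18, 14, 13}
pop-max → 37; now {29, 22, 21, 18, 14, 13}
insert 24 → {29, 24, 22, 21, 18, 14, 13}
insert 31 → {31, 29, 24, 22, 21, 18, 14, 13}
pop-max → 31; now {29, 24, 22, 21, 18, 14, 13}
pop-max → 29; now {24, 22, 21, 18, 14, 13}
insert 20 → {24, 22, 21, 20, 18, 14, 13}
insert 27 → {27, 24, 22, 21, 20, 18, 14, 13}
pop-max → 27; now {24, 22, 21, 20, 18, 14, 13}
pop-max → 24; now {22, 21, 20, 18, 14, 13}
pop-max → 22; now {21, 20, 18, 14, 13}
insert 25 → {25, 21, 20, 18, 14, 13}
insert 16 → {25, 21, 20, 18, 16, 14, 13}
insert 36 → {36, 25, 21, 20, 18, 16, 14, 13}
pop-max → 36; now {25, 21, 20, 18, 16, 14, 13}
pop-max → 25; now {21, 20, 18, 16, 14, 13}
pop-max → 21; now {20, 18, 16, 14, 13}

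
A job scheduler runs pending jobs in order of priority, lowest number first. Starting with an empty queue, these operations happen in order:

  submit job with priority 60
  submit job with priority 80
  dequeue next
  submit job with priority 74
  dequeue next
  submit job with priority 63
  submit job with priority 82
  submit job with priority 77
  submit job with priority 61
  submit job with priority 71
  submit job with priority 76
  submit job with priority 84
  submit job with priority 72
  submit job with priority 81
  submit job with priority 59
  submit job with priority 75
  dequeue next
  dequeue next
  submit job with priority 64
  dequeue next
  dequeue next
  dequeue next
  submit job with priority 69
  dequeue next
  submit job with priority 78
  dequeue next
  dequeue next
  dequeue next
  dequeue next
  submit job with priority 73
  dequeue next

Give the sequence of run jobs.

insert 60 → {60}
insert 80 → {60, 80}
dequeue next → 60; now {80}
insert 74 → {74, 80}
dequeue next → 74; now {80}
insert 63 → {63, 80}
insert 82 → {63, 80, 82}
insert 77 → {63, 77, 80, 82}
insert 61 → {61, 63, 77, 80, 82}
insert 71 → {61, 63, 71, 77, 80, 82}
insert 76 → {61, 63, 71, 76, 77, 80, 82}
insert 84 → {61, 63, 71, 76, 77, 80, 82, 84}
insert 72 → {61, 63, 71, 72, 76, 77, 80, 82, 84}
insert 81 → {61, 63, 71, 72, 76, 77, 80, 81, 82, 84}
insert 59 → {59, 61, 63, 71, 72, 76, 77, 80, 81, 82, 84}
insert 75 → {59, 61, 63, 71, 72, 75, 76, 77, 80, 81, 82, 84}
dequeue next → 59; now {61, 63, 71, 72, 75, 76, 77, 80, 81, 82, 84}
dequeue next → 61; now {63, 71, 72, 75, 76, 77, 80, 81, 82, 84}
insert 64 → {63, 64, 71, 72, 75, 76, 77, 80, 81, 82, 84}
dequeue next → 63; now {64, 71, 72, 75, 76, 77, 80, 81, 82, 84}
dequeue next → 64; now {71, 72, 75, 76, 77, 80, 81, 82, 84}
dequeue next → 71; now {72, 75, 76, 77, 80, 81, 82, 84}
insert 69 → {69, 72, 75, 76, 77, 80, 81, 82, 84}
dequeue next → 69; now {72, 75, 76, 77, 80, 81, 82, 84}
insert 78 → {72, 75, 76, 77, 78, 80, 81, 82, 84}
dequeue next → 72; now {75, 76, 77, 78, 80, 81, 82, 84}
dequeue next → 75; now {76, 77, 78, 80, 81, 82, 84}
dequeue next → 76; now {77, 78, 80, 81, 82, 84}
dequeue next → 77; now {78, 80, 81, 82, 84}
insert 73 → {73, 78, 80, 81, 82, 84}
dequeue next → 73; now {78, 80, 81, 82, 84}

[60, 74, 59, 61, 63, 64, 71, 69, 72, 75, 76, 77, 73]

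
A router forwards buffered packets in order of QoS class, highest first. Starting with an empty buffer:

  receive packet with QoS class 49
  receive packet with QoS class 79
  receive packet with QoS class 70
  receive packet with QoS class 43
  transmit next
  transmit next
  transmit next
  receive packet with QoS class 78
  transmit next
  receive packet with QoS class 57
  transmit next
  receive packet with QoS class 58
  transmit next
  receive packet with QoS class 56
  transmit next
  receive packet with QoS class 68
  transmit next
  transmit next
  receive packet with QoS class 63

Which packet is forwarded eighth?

insert 49 → {49}
insert 79 → {79, 49}
insert 70 → {79, 70, 49}
insert 43 → {79, 70, 49, 43}
transmit next → 79; now {70, 49, 43}
transmit next → 70; now {49, 43}
transmit next → 49; now {43}
insert 78 → {78, 43}
transmit next → 78; now {43}
insert 57 → {57, 43}
transmit next → 57; now {43}
insert 58 → {58, 43}
transmit next → 58; now {43}
insert 56 → {56, 43}
transmit next → 56; now {43}
insert 68 → {68, 43}
transmit next → 68; now {43}
transmit next → 43; now {}
insert 63 → {63}

68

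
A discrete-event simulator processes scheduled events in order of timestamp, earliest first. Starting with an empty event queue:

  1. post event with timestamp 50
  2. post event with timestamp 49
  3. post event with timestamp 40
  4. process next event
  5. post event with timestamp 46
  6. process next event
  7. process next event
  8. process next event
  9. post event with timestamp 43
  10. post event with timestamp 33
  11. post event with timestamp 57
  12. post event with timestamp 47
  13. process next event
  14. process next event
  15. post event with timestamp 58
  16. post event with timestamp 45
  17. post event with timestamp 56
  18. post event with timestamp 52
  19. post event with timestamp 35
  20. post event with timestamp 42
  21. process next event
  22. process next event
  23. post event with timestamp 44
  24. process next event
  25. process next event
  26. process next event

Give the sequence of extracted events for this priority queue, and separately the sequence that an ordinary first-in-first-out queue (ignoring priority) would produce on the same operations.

insert 50 → {50}
insert 49 → {49, 50}
insert 40 → {40, 49, 50}
process next event → 40; now {49, 50}
insert 46 → {46, 49, 50}
process next event → 46; now {49, 50}
process next event → 49; now {50}
process next event → 50; now {}
insert 43 → {43}
insert 33 → {33, 43}
insert 57 → {33, 43, 57}
insert 47 → {33, 43, 47, 57}
process next event → 33; now {43, 47, 57}
process next event → 43; now {47, 57}
insert 58 → {47, 57, 58}
insert 45 → {45, 47, 57, 58}
insert 56 → {45, 47, 56, 57, 58}
insert 52 → {45, 47, 52, 56, 57, 58}
insert 35 → {35, 45, 47, 52, 56, 57, 58}
insert 42 → {35, 42, 45, 47, 52, 56, 57, 58}
process next event → 35; now {42, 45, 47, 52, 56, 57, 58}
process next event → 42; now {45, 47, 52, 56, 57, 58}
insert 44 → {44, 45, 47, 52, 56, 57, 58}
process next event → 44; now {45, 47, 52, 56, 57, 58}
process next event → 45; now {47, 52, 56, 57, 58}
process next event → 47; now {52, 56, 57, 58}

priority queue: 40 → 46 → 49 → 50 → 33 → 43 → 35 → 42 → 44 → 45 → 47; FIFO queue: 50 → 49 → 40 → 46 → 43 → 33 → 57 → 47 → 58 → 45 → 56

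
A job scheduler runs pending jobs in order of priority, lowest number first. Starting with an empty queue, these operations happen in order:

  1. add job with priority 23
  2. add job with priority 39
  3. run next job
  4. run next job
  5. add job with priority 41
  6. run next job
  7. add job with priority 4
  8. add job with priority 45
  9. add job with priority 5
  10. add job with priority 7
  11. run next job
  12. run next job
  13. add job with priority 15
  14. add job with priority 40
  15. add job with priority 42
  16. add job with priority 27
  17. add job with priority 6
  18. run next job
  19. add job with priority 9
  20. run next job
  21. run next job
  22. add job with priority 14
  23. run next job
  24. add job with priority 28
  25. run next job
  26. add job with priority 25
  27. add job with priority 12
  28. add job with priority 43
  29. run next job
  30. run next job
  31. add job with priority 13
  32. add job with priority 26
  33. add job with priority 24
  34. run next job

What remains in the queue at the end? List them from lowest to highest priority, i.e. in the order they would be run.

insert 23 → {23}
insert 39 → {23, 39}
run next job → 23; now {39}
run next job → 39; now {}
insert 41 → {41}
run next job → 41; now {}
insert 4 → {4}
insert 45 → {4, 45}
insert 5 → {4, 5, 45}
insert 7 → {4, 5, 7, 45}
run next job → 4; now {5, 7, 45}
run next job → 5; now {7, 45}
insert 15 → {7, 15, 45}
insert 40 → {7, 15, 40, 45}
insert 42 → {7, 15, 40, 42, 45}
insert 27 → {7, 15, 27, 40, 42, 45}
insert 6 → {6, 7, 15, 27, 40, 42, 45}
run next job → 6; now {7, 15, 27, 40, 42, 45}
insert 9 → {7, 9, 15, 27, 40, 42, 45}
run next job → 7; now {9, 15, 27, 40, 42, 45}
run next job → 9; now {15, 27, 40, 42, 45}
insert 14 → {14, 15, 27, 40, 42, 45}
run next job → 14; now {15, 27, 40, 42, 45}
insert 28 → {15, 27, 28, 40, 42, 45}
run next job → 15; now {27, 28, 40, 42, 45}
insert 25 → {25, 27, 28, 40, 42, 45}
insert 12 → {12, 25, 27, 28, 40, 42, 45}
insert 43 → {12, 25, 27, 28, 40, 42, 43, 45}
run next job → 12; now {25, 27, 28, 40, 42, 43, 45}
run next job → 25; now {27, 28, 40, 42, 43, 45}
insert 13 → {13, 27, 28, 40, 42, 43, 45}
insert 26 → {13, 26, 27, 28, 40, 42, 43, 45}
insert 24 → {13, 24, 26, 27, 28, 40, 42, 43, 45}
run next job → 13; now {24, 26, 27, 28, 40, 42, 43, 45}

[24, 26, 27, 28, 40, 42, 43, 45]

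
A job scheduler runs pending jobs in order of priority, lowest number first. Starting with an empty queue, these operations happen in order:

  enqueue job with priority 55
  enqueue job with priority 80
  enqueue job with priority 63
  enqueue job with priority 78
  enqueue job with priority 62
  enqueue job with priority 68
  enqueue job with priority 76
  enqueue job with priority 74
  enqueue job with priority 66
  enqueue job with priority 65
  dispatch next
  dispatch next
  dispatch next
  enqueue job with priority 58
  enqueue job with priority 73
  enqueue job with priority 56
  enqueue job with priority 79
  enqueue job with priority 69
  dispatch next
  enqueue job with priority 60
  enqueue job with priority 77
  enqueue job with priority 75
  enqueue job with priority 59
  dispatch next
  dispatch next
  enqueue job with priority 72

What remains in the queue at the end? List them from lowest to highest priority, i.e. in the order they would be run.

[60, 65, 66, 68, 69, 72, 73, 74, 75, 76, 77, 78, 79, 80]

insert 55 → {55}
insert 80 → {55, 80}
insert 63 → {55, 63, 80}
insert 78 → {55, 63, 78, 80}
insert 62 → {55, 62, 63, 78, 80}
insert 68 → {55, 62, 63, 68, 78, 80}
insert 76 → {55, 62, 63, 68, 76, 78, 80}
insert 74 → {55, 62, 63, 68, 74, 76, 78, 80}
insert 66 → {55, 62, 63, 66, 68, 74, 76, 78, 80}
insert 65 → {55, 62, 63, 65, 66, 68, 74, 76, 78, 80}
dispatch next → 55; now {62, 63, 65, 66, 68, 74, 76, 78, 80}
dispatch next → 62; now {63, 65, 66, 68, 74, 76, 78, 80}
dispatch next → 63; now {65, 66, 68, 74, 76, 78, 80}
insert 58 → {58, 65, 66, 68, 74, 76, 78, 80}
insert 73 → {58, 65, 66, 68, 73, 74, 76, 78, 80}
insert 56 → {56, 58, 65, 66, 68, 73, 74, 76, 78, 80}
insert 79 → {56, 58, 65, 66, 68, 73, 74, 76, 78, 79, 80}
insert 69 → {56, 58, 65, 66, 68, 69, 73, 74, 76, 78, 79, 80}
dispatch next → 56; now {58, 65, 66, 68, 69, 73, 74, 76, 78, 79, 80}
insert 60 → {58, 60, 65, 66, 68, 69, 73, 74, 76, 78, 79, 80}
insert 77 → {58, 60, 65, 66, 68, 69, 73, 74, 76, 77, 78, 79, 80}
insert 75 → {58, 60, 65, 66, 68, 69, 73, 74, 75, 76, 77, 78, 79, 80}
insert 59 → {58, 59, 60, 65, 66, 68, 69, 73, 74, 75, 76, 77, 78, 79, 80}
dispatch next → 58; now {59, 60, 65, 66, 68, 69, 73, 74, 75, 76, 77, 78, 79, 80}
dispatch next → 59; now {60, 65, 66, 68, 69, 73, 74, 75, 76, 77, 78, 79, 80}
insert 72 → {60, 65, 66, 68, 69, 72, 73, 74, 75, 76, 77, 78, 79, 80}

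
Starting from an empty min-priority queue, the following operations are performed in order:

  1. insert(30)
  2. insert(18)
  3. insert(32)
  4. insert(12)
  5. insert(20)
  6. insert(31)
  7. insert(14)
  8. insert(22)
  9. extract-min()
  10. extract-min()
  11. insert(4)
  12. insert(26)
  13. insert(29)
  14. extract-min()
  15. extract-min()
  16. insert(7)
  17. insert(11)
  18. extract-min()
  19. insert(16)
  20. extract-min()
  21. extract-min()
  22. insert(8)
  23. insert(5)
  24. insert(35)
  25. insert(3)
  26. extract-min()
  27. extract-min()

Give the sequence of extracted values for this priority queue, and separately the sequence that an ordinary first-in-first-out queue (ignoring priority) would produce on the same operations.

priority queue: [12, 14, 4, 18, 7, 11, 16, 3, 5]; FIFO queue: [30, 18, 32, 12, 20, 31, 14, 22, 4]

insert 30 → {30}
insert 18 → {18, 30}
insert 32 → {18, 30, 32}
insert 12 → {12, 18, 30, 32}
insert 20 → {12, 18, 20, 30, 32}
insert 31 → {12, 18, 20, 30, 31, 32}
insert 14 → {12, 14, 18, 20, 30, 31, 32}
insert 22 → {12, 14, 18, 20, 22, 30, 31, 32}
extract-min → 12; now {14, 18, 20, 22, 30, 31, 32}
extract-min → 14; now {18, 20, 22, 30, 31, 32}
insert 4 → {4, 18, 20, 22, 30, 31, 32}
insert 26 → {4, 18, 20, 22, 26, 30, 31, 32}
insert 29 → {4, 18, 20, 22, 26, 29, 30, 31, 32}
extract-min → 4; now {18, 20, 22, 26, 29, 30, 31, 32}
extract-min → 18; now {20, 22, 26, 29, 30, 31, 32}
insert 7 → {7, 20, 22, 26, 29, 30, 31, 32}
insert 11 → {7, 11, 20, 22, 26, 29, 30, 31, 32}
extract-min → 7; now {11, 20, 22, 26, 29, 30, 31, 32}
insert 16 → {11, 16, 20, 22, 26, 29, 30, 31, 32}
extract-min → 11; now {16, 20, 22, 26, 29, 30, 31, 32}
extract-min → 16; now {20, 22, 26, 29, 30, 31, 32}
insert 8 → {8, 20, 22, 26, 29, 30, 31, 32}
insert 5 → {5, 8, 20, 22, 26, 29, 30, 31, 32}
insert 35 → {5, 8, 20, 22, 26, 29, 30, 31, 32, 35}
insert 3 → {3, 5, 8, 20, 22, 26, 29, 30, 31, 32, 35}
extract-min → 3; now {5, 8, 20, 22, 26, 29, 30, 31, 32, 35}
extract-min → 5; now {8, 20, 22, 26, 29, 30, 31, 32, 35}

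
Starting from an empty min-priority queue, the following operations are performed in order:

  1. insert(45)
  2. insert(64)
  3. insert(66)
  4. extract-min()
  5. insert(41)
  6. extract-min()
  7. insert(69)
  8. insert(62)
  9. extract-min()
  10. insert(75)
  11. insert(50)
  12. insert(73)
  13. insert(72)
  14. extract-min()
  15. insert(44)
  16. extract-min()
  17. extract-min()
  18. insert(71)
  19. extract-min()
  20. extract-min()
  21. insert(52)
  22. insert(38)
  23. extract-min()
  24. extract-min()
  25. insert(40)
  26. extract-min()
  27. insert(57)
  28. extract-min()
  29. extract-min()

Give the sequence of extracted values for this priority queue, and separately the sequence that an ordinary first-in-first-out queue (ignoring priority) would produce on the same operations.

insert 45 → {45}
insert 64 → {45, 64}
insert 66 → {45, 64, 66}
extract-min → 45; now {64, 66}
insert 41 → {41, 64, 66}
extract-min → 41; now {64, 66}
insert 69 → {64, 66, 69}
insert 62 → {62, 64, 66, 69}
extract-min → 62; now {64, 66, 69}
insert 75 → {64, 66, 69, 75}
insert 50 → {50, 64, 66, 69, 75}
insert 73 → {50, 64, 66, 69, 73, 75}
insert 72 → {50, 64, 66, 69, 72, 73, 75}
extract-min → 50; now {64, 66, 69, 72, 73, 75}
insert 44 → {44, 64, 66, 69, 72, 73, 75}
extract-min → 44; now {64, 66, 69, 72, 73, 75}
extract-min → 64; now {66, 69, 72, 73, 75}
insert 71 → {66, 69, 71, 72, 73, 75}
extract-min → 66; now {69, 71, 72, 73, 75}
extract-min → 69; now {71, 72, 73, 75}
insert 52 → {52, 71, 72, 73, 75}
insert 38 → {38, 52, 71, 72, 73, 75}
extract-min → 38; now {52, 71, 72, 73, 75}
extract-min → 52; now {71, 72, 73, 75}
insert 40 → {40, 71, 72, 73, 75}
extract-min → 40; now {71, 72, 73, 75}
insert 57 → {57, 71, 72, 73, 75}
extract-min → 57; now {71, 72, 73, 75}
extract-min → 71; now {72, 73, 75}

priority queue: 45 → 41 → 62 → 50 → 44 → 64 → 66 → 69 → 38 → 52 → 40 → 57 → 71; FIFO queue: 45, 64, 66, 41, 69, 62, 75, 50, 73, 72, 44, 71, 52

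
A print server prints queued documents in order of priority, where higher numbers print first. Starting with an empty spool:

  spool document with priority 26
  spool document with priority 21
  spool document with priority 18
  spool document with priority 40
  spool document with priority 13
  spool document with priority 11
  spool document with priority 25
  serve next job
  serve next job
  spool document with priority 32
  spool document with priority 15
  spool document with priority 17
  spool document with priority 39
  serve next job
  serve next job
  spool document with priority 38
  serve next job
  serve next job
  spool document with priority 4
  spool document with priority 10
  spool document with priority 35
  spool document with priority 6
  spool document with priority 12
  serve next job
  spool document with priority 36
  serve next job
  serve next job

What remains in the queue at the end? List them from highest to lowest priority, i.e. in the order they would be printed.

insert 26 → {26}
insert 21 → {26, 21}
insert 18 → {26, 21, 18}
insert 40 → {40, 26, 21, 18}
insert 13 → {40, 26, 21, 18, 13}
insert 11 → {40, 26, 21, 18, 13, 11}
insert 25 → {40, 26, 25, 21, 18, 13, 11}
serve next job → 40; now {26, 25, 21, 18, 13, 11}
serve next job → 26; now {25, 21, 18, 13, 11}
insert 32 → {32, 25, 21, 18, 13, 11}
insert 15 → {32, 25, 21, 18, 15, 13, 11}
insert 17 → {32, 25, 21, 18, 17, 15, 13, 11}
insert 39 → {39, 32, 25, 21, 18, 17, 15, 13, 11}
serve next job → 39; now {32, 25, 21, 18, 17, 15, 13, 11}
serve next job → 32; now {25, 21, 18, 17, 15, 13, 11}
insert 38 → {38, 25, 21, 18, 17, 15, 13, 11}
serve next job → 38; now {25, 21, 18, 17, 15, 13, 11}
serve next job → 25; now {21, 18, 17, 15, 13, 11}
insert 4 → {21, 18, 17, 15, 13, 11, 4}
insert 10 → {21, 18, 17, 15, 13, 11, 10, 4}
insert 35 → {35, 21, 18, 17, 15, 13, 11, 10, 4}
insert 6 → {35, 21, 18, 17, 15, 13, 11, 10, 6, 4}
insert 12 → {35, 21, 18, 17, 15, 13, 12, 11, 10, 6, 4}
serve next job → 35; now {21, 18, 17, 15, 13, 12, 11, 10, 6, 4}
insert 36 → {36, 21, 18, 17, 15, 13, 12, 11, 10, 6, 4}
serve next job → 36; now {21, 18, 17, 15, 13, 12, 11, 10, 6, 4}
serve next job → 21; now {18, 17, 15, 13, 12, 11, 10, 6, 4}

18 → 17 → 15 → 13 → 12 → 11 → 10 → 6 → 4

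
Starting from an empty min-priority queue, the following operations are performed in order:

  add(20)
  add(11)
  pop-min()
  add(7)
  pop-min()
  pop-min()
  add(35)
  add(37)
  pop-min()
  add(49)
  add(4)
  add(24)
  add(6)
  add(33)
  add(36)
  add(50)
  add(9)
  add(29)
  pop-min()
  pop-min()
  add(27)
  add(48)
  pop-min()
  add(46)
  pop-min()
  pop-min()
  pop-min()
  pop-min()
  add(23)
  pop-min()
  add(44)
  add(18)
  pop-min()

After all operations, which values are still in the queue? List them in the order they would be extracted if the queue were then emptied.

insert 20 → {20}
insert 11 → {11, 20}
pop-min → 11; now {20}
insert 7 → {7, 20}
pop-min → 7; now {20}
pop-min → 20; now {}
insert 35 → {35}
insert 37 → {35, 37}
pop-min → 35; now {37}
insert 49 → {37, 49}
insert 4 → {4, 37, 49}
insert 24 → {4, 24, 37, 49}
insert 6 → {4, 6, 24, 37, 49}
insert 33 → {4, 6, 24, 33, 37, 49}
insert 36 → {4, 6, 24, 33, 36, 37, 49}
insert 50 → {4, 6, 24, 33, 36, 37, 49, 50}
insert 9 → {4, 6, 9, 24, 33, 36, 37, 49, 50}
insert 29 → {4, 6, 9, 24, 29, 33, 36, 37, 49, 50}
pop-min → 4; now {6, 9, 24, 29, 33, 36, 37, 49, 50}
pop-min → 6; now {9, 24, 29, 33, 36, 37, 49, 50}
insert 27 → {9, 24, 27, 29, 33, 36, 37, 49, 50}
insert 48 → {9, 24, 27, 29, 33, 36, 37, 48, 49, 50}
pop-min → 9; now {24, 27, 29, 33, 36, 37, 48, 49, 50}
insert 46 → {24, 27, 29, 33, 36, 37, 46, 48, 49, 50}
pop-min → 24; now {27, 29, 33, 36, 37, 46, 48, 49, 50}
pop-min → 27; now {29, 33, 36, 37, 46, 48, 49, 50}
pop-min → 29; now {33, 36, 37, 46, 48, 49, 50}
pop-min → 33; now {36, 37, 46, 48, 49, 50}
insert 23 → {23, 36, 37, 46, 48, 49, 50}
pop-min → 23; now {36, 37, 46, 48, 49, 50}
insert 44 → {36, 37, 44, 46, 48, 49, 50}
insert 18 → {18, 36, 37, 44, 46, 48, 49, 50}
pop-min → 18; now {36, 37, 44, 46, 48, 49, 50}

36, 37, 44, 46, 48, 49, 50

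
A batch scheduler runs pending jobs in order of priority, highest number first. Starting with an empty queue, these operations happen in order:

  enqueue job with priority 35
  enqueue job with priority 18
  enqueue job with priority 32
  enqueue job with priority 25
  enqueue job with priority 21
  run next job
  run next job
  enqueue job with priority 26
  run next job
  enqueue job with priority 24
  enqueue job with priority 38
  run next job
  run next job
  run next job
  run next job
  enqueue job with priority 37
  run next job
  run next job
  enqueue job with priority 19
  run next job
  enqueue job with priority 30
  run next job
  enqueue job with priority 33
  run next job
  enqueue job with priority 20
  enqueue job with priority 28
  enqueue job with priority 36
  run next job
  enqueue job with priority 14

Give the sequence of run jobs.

[35, 32, 26, 38, 25, 24, 21, 37, 18, 19, 30, 33, 36]

insert 35 → {35}
insert 18 → {35, 18}
insert 32 → {35, 32, 18}
insert 25 → {35, 32, 25, 18}
insert 21 → {35, 32, 25, 21, 18}
run next job → 35; now {32, 25, 21, 18}
run next job → 32; now {25, 21, 18}
insert 26 → {26, 25, 21, 18}
run next job → 26; now {25, 21, 18}
insert 24 → {25, 24, 21, 18}
insert 38 → {38, 25, 24, 21, 18}
run next job → 38; now {25, 24, 21, 18}
run next job → 25; now {24, 21, 18}
run next job → 24; now {21, 18}
run next job → 21; now {18}
insert 37 → {37, 18}
run next job → 37; now {18}
run next job → 18; now {}
insert 19 → {19}
run next job → 19; now {}
insert 30 → {30}
run next job → 30; now {}
insert 33 → {33}
run next job → 33; now {}
insert 20 → {20}
insert 28 → {28, 20}
insert 36 → {36, 28, 20}
run next job → 36; now {28, 20}
insert 14 → {28, 20, 14}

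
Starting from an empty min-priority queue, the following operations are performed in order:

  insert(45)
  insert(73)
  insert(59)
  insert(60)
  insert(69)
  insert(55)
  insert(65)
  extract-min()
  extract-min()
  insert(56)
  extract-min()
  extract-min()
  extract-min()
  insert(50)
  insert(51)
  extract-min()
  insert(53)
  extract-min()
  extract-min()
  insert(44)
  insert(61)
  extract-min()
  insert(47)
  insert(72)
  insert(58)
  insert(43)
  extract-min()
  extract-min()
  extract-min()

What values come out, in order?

insert 45 → {45}
insert 73 → {45, 73}
insert 59 → {45, 59, 73}
insert 60 → {45, 59, 60, 73}
insert 69 → {45, 59, 60, 69, 73}
insert 55 → {45, 55, 59, 60, 69, 73}
insert 65 → {45, 55, 59, 60, 65, 69, 73}
extract-min → 45; now {55, 59, 60, 65, 69, 73}
extract-min → 55; now {59, 60, 65, 69, 73}
insert 56 → {56, 59, 60, 65, 69, 73}
extract-min → 56; now {59, 60, 65, 69, 73}
extract-min → 59; now {60, 65, 69, 73}
extract-min → 60; now {65, 69, 73}
insert 50 → {50, 65, 69, 73}
insert 51 → {50, 51, 65, 69, 73}
extract-min → 50; now {51, 65, 69, 73}
insert 53 → {51, 53, 65, 69, 73}
extract-min → 51; now {53, 65, 69, 73}
extract-min → 53; now {65, 69, 73}
insert 44 → {44, 65, 69, 73}
insert 61 → {44, 61, 65, 69, 73}
extract-min → 44; now {61, 65, 69, 73}
insert 47 → {47, 61, 65, 69, 73}
insert 72 → {47, 61, 65, 69, 72, 73}
insert 58 → {47, 58, 61, 65, 69, 72, 73}
insert 43 → {43, 47, 58, 61, 65, 69, 72, 73}
extract-min → 43; now {47, 58, 61, 65, 69, 72, 73}
extract-min → 47; now {58, 61, 65, 69, 72, 73}
extract-min → 58; now {61, 65, 69, 72, 73}

[45, 55, 56, 59, 60, 50, 51, 53, 44, 43, 47, 58]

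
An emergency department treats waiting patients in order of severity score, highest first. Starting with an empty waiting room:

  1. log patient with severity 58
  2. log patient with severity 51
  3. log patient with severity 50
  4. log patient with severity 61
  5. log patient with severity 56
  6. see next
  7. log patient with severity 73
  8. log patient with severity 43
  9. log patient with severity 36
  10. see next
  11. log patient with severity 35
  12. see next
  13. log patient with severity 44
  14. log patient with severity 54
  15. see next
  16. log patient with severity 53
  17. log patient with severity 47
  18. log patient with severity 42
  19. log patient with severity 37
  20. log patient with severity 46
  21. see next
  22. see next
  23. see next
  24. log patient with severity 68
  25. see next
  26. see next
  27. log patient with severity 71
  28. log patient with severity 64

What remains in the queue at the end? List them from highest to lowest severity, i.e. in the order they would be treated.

insert 58 → {58}
insert 51 → {58, 51}
insert 50 → {58, 51, 50}
insert 61 → {61, 58, 51, 50}
insert 56 → {61, 58, 56, 51, 50}
see next → 61; now {58, 56, 51, 50}
insert 73 → {73, 58, 56, 51, 50}
insert 43 → {73, 58, 56, 51, 50, 43}
insert 36 → {73, 58, 56, 51, 50, 43, 36}
see next → 73; now {58, 56, 51, 50, 43, 36}
insert 35 → {58, 56, 51, 50, 43, 36, 35}
see next → 58; now {56, 51, 50, 43, 36, 35}
insert 44 → {56, 51, 50, 44, 43, 36, 35}
insert 54 → {56, 54, 51, 50, 44, 43, 36, 35}
see next → 56; now {54, 51, 50, 44, 43, 36, 35}
insert 53 → {54, 53, 51, 50, 44, 43, 36, 35}
insert 47 → {54, 53, 51, 50, 47, 44, 43, 36, 35}
insert 42 → {54, 53, 51, 50, 47, 44, 43, 42, 36, 35}
insert 37 → {54, 53, 51, 50, 47, 44, 43, 42, 37, 36, 35}
insert 46 → {54, 53, 51, 50, 47, 46, 44, 43, 42, 37, 36, 35}
see next → 54; now {53, 51, 50, 47, 46, 44, 43, 42, 37, 36, 35}
see next → 53; now {51, 50, 47, 46, 44, 43, 42, 37, 36, 35}
see next → 51; now {50, 47, 46, 44, 43, 42, 37, 36, 35}
insert 68 → {68, 50, 47, 46, 44, 43, 42, 37, 36, 35}
see next → 68; now {50, 47, 46, 44, 43, 42, 37, 36, 35}
see next → 50; now {47, 46, 44, 43, 42, 37, 36, 35}
insert 71 → {71, 47, 46, 44, 43, 42, 37, 36, 35}
insert 64 → {71, 64, 47, 46, 44, 43, 42, 37, 36, 35}

[71, 64, 47, 46, 44, 43, 42, 37, 36, 35]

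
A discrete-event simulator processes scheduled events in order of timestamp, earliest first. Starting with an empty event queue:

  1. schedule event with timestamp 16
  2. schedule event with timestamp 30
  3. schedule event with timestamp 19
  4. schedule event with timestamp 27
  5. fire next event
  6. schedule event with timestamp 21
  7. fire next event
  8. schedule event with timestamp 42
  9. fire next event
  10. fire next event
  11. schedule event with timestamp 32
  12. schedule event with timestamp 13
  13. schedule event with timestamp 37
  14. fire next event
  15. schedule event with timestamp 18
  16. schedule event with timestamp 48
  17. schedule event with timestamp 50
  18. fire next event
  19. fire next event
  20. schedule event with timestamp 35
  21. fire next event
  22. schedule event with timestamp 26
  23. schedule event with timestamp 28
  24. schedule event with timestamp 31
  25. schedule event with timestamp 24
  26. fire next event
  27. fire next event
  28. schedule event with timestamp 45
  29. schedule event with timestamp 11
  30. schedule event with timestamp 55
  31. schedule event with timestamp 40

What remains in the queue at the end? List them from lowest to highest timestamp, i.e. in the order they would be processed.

[11, 28, 31, 35, 37, 40, 42, 45, 48, 50, 55]

insert 16 → {16}
insert 30 → {16, 30}
insert 19 → {16, 19, 30}
insert 27 → {16, 19, 27, 30}
fire next event → 16; now {19, 27, 30}
insert 21 → {19, 21, 27, 30}
fire next event → 19; now {21, 27, 30}
insert 42 → {21, 27, 30, 42}
fire next event → 21; now {27, 30, 42}
fire next event → 27; now {30, 42}
insert 32 → {30, 32, 42}
insert 13 → {13, 30, 32, 42}
insert 37 → {13, 30, 32, 37, 42}
fire next event → 13; now {30, 32, 37, 42}
insert 18 → {18, 30, 32, 37, 42}
insert 48 → {18, 30, 32, 37, 42, 48}
insert 50 → {18, 30, 32, 37, 42, 48, 50}
fire next event → 18; now {30, 32, 37, 42, 48, 50}
fire next event → 30; now {32, 37, 42, 48, 50}
insert 35 → {32, 35, 37, 42, 48, 50}
fire next event → 32; now {35, 37, 42, 48, 50}
insert 26 → {26, 35, 37, 42, 48, 50}
insert 28 → {26, 28, 35, 37, 42, 48, 50}
insert 31 → {26, 28, 31, 35, 37, 42, 48, 50}
insert 24 → {24, 26, 28, 31, 35, 37, 42, 48, 50}
fire next event → 24; now {26, 28, 31, 35, 37, 42, 48, 50}
fire next event → 26; now {28, 31, 35, 37, 42, 48, 50}
insert 45 → {28, 31, 35, 37, 42, 45, 48, 50}
insert 11 → {11, 28, 31, 35, 37, 42, 45, 48, 50}
insert 55 → {11, 28, 31, 35, 37, 42, 45, 48, 50, 55}
insert 40 → {11, 28, 31, 35, 37, 40, 42, 45, 48, 50, 55}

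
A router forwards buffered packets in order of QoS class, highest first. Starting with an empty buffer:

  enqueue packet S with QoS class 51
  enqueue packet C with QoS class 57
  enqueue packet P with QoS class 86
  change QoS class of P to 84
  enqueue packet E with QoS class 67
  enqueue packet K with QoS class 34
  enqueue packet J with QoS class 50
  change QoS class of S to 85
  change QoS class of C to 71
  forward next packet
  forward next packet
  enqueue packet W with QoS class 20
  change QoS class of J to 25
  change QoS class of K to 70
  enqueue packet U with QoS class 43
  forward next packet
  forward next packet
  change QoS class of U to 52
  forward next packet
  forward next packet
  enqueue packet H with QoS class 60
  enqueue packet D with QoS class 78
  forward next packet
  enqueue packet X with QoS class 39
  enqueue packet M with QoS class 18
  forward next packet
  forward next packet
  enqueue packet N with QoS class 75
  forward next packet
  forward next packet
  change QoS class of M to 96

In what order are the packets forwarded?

S, P, C, K, E, U, D, H, X, N, J

add S (QoS class 51) → {S:51}
add C (QoS class 57) → {C:57, S:51}
add P (QoS class 86) → {P:86, C:57, S:51}
update P to QoS class 84 → {P:84, C:57, S:51}
add E (QoS class 67) → {P:84, E:67, C:57, S:51}
add K (QoS class 34) → {P:84, E:67, C:57, S:51, K:34}
add J (QoS class 50) → {P:84, E:67, C:57, S:51, J:50, K:34}
update S to QoS class 85 → {S:85, P:84, E:67, C:57, J:50, K:34}
update C to QoS class 71 → {S:85, P:84, C:71, E:67, J:50, K:34}
forward next packet → S; now {P:84, C:71, E:67, J:50, K:34}
forward next packet → P; now {C:71, E:67, J:50, K:34}
add W (QoS class 20) → {C:71, E:67, J:50, K:34, W:20}
update J to QoS class 25 → {C:71, E:67, K:34, J:25, W:20}
update K to QoS class 70 → {C:71, K:70, E:67, J:25, W:20}
add U (QoS class 43) → {C:71, K:70, E:67, U:43, J:25, W:20}
forward next packet → C; now {K:70, E:67, U:43, J:25, W:20}
forward next packet → K; now {E:67, U:43, J:25, W:20}
update U to QoS class 52 → {E:67, U:52, J:25, W:20}
forward next packet → E; now {U:52, J:25, W:20}
forward next packet → U; now {J:25, W:20}
add H (QoS class 60) → {H:60, J:25, W:20}
add D (QoS class 78) → {D:78, H:60, J:25, W:20}
forward next packet → D; now {H:60, J:25, W:20}
add X (QoS class 39) → {H:60, X:39, J:25, W:20}
add M (QoS class 18) → {H:60, X:39, J:25, W:20, M:18}
forward next packet → H; now {X:39, J:25, W:20, M:18}
forward next packet → X; now {J:25, W:20, M:18}
add N (QoS class 75) → {N:75, J:25, W:20, M:18}
forward next packet → N; now {J:25, W:20, M:18}
forward next packet → J; now {W:20, M:18}
update M to QoS class 96 → {M:96, W:20}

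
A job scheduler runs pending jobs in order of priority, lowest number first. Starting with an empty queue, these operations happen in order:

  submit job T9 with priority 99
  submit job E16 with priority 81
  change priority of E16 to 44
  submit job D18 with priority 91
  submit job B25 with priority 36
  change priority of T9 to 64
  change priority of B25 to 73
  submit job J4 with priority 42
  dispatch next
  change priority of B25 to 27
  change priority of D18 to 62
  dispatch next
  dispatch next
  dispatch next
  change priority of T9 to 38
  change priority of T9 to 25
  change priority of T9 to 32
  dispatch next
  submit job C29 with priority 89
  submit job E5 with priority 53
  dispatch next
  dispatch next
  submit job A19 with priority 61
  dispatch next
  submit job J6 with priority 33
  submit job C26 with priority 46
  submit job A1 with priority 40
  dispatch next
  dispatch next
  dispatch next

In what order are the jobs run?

add T9 (priority 99) → {T9:99}
add E16 (priority 81) → {E16:81, T9:99}
update E16 to priority 44 → {E16:44, T9:99}
add D18 (priority 91) → {E16:44, D18:91, T9:99}
add B25 (priority 36) → {B25:36, E16:44, D18:91, T9:99}
update T9 to priority 64 → {B25:36, E16:44, T9:64, D18:91}
update B25 to priority 73 → {E16:44, T9:64, B25:73, D18:91}
add J4 (priority 42) → {J4:42, E16:44, T9:64, B25:73, D18:91}
dispatch next → J4; now {E16:44, T9:64, B25:73, D18:91}
update B25 to priority 27 → {B25:27, E16:44, T9:64, D18:91}
update D18 to priority 62 → {B25:27, E16:44, D18:62, T9:64}
dispatch next → B25; now {E16:44, D18:62, T9:64}
dispatch next → E16; now {D18:62, T9:64}
dispatch next → D18; now {T9:64}
update T9 to priority 38 → {T9:38}
update T9 to priority 25 → {T9:25}
update T9 to priority 32 → {T9:32}
dispatch next → T9; now {}
add C29 (priority 89) → {C29:89}
add E5 (priority 53) → {E5:53, C29:89}
dispatch next → E5; now {C29:89}
dispatch next → C29; now {}
add A19 (priority 61) → {A19:61}
dispatch next → A19; now {}
add J6 (priority 33) → {J6:33}
add C26 (priority 46) → {J6:33, C26:46}
add A1 (priority 40) → {J6:33, A1:40, C26:46}
dispatch next → J6; now {A1:40, C26:46}
dispatch next → A1; now {C26:46}
dispatch next → C26; now {}

J4 → B25 → E16 → D18 → T9 → E5 → C29 → A19 → J6 → A1 → C26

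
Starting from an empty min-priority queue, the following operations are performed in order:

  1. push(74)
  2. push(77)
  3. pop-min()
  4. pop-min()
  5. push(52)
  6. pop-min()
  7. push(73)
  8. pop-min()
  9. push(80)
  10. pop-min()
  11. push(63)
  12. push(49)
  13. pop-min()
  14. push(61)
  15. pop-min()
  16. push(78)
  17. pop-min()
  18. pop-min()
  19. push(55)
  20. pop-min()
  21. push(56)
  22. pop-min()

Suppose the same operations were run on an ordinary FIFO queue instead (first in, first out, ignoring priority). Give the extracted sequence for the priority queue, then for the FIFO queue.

insert 74 → {74}
insert 77 → {74, 77}
pop-min → 74; now {77}
pop-min → 77; now {}
insert 52 → {52}
pop-min → 52; now {}
insert 73 → {73}
pop-min → 73; now {}
insert 80 → {80}
pop-min → 80; now {}
insert 63 → {63}
insert 49 → {49, 63}
pop-min → 49; now {63}
insert 61 → {61, 63}
pop-min → 61; now {63}
insert 78 → {63, 78}
pop-min → 63; now {78}
pop-min → 78; now {}
insert 55 → {55}
pop-min → 55; now {}
insert 56 → {56}
pop-min → 56; now {}

priority queue: 74 → 77 → 52 → 73 → 80 → 49 → 61 → 63 → 78 → 55 → 56; FIFO queue: 74 → 77 → 52 → 73 → 80 → 63 → 49 → 61 → 78 → 55 → 56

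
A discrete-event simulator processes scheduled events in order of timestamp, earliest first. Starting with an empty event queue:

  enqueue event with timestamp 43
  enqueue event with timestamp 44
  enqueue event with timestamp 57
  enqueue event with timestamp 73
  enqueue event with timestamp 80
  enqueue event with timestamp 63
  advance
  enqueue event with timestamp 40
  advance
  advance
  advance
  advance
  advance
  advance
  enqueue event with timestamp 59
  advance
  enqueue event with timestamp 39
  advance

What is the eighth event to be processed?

insert 43 → {43}
insert 44 → {43, 44}
insert 57 → {43, 44, 57}
insert 73 → {43, 44, 57, 73}
insert 80 → {43, 44, 57, 73, 80}
insert 63 → {43, 44, 57, 63, 73, 80}
advance → 43; now {44, 57, 63, 73, 80}
insert 40 → {40, 44, 57, 63, 73, 80}
advance → 40; now {44, 57, 63, 73, 80}
advance → 44; now {57, 63, 73, 80}
advance → 57; now {63, 73, 80}
advance → 63; now {73, 80}
advance → 73; now {80}
advance → 80; now {}
insert 59 → {59}
advance → 59; now {}
insert 39 → {39}
advance → 39; now {}

59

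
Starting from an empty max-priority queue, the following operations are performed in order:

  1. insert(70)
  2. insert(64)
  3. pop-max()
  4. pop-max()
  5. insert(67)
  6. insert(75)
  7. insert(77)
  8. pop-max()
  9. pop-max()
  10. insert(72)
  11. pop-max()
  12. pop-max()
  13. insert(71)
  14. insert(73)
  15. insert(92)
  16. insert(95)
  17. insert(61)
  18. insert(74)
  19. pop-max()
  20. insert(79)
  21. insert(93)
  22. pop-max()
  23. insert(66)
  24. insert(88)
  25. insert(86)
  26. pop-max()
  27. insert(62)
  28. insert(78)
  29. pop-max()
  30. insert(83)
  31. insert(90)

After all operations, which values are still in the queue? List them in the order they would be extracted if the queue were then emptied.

insert 70 → {70}
insert 64 → {70, 64}
pop-max → 70; now {64}
pop-max → 64; now {}
insert 67 → {67}
insert 75 → {75, 67}
insert 77 → {77, 75, 67}
pop-max → 77; now {75, 67}
pop-max → 75; now {67}
insert 72 → {72, 67}
pop-max → 72; now {67}
pop-max → 67; now {}
insert 71 → {71}
insert 73 → {73, 71}
insert 92 → {92, 73, 71}
insert 95 → {95, 92, 73, 71}
insert 61 → {95, 92, 73, 71, 61}
insert 74 → {95, 92, 74, 73, 71, 61}
pop-max → 95; now {92, 74, 73, 71, 61}
insert 79 → {92, 79, 74, 73, 71, 61}
insert 93 → {93, 92, 79, 74, 73, 71, 61}
pop-max → 93; now {92, 79, 74, 73, 71, 61}
insert 66 → {92, 79, 74, 73, 71, 66, 61}
insert 88 → {92, 88, 79, 74, 73, 71, 66, 61}
insert 86 → {92, 88, 86, 79, 74, 73, 71, 66, 61}
pop-max → 92; now {88, 86, 79, 74, 73, 71, 66, 61}
insert 62 → {88, 86, 79, 74, 73, 71, 66, 62, 61}
insert 78 → {88, 86, 79, 78, 74, 73, 71, 66, 62, 61}
pop-max → 88; now {86, 79, 78, 74, 73, 71, 66, 62, 61}
insert 83 → {86, 83, 79, 78, 74, 73, 71, 66, 62, 61}
insert 90 → {90, 86, 83, 79, 78, 74, 73, 71, 66, 62, 61}

90 → 86 → 83 → 79 → 78 → 74 → 73 → 71 → 66 → 62 → 61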